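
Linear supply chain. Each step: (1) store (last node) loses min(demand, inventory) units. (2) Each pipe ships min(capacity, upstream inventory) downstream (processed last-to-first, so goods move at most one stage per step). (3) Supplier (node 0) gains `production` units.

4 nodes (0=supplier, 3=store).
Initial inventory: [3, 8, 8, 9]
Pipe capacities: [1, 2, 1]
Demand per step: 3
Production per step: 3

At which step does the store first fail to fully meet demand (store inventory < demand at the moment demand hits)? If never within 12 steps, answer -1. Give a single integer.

Step 1: demand=3,sold=3 ship[2->3]=1 ship[1->2]=2 ship[0->1]=1 prod=3 -> [5 7 9 7]
Step 2: demand=3,sold=3 ship[2->3]=1 ship[1->2]=2 ship[0->1]=1 prod=3 -> [7 6 10 5]
Step 3: demand=3,sold=3 ship[2->3]=1 ship[1->2]=2 ship[0->1]=1 prod=3 -> [9 5 11 3]
Step 4: demand=3,sold=3 ship[2->3]=1 ship[1->2]=2 ship[0->1]=1 prod=3 -> [11 4 12 1]
Step 5: demand=3,sold=1 ship[2->3]=1 ship[1->2]=2 ship[0->1]=1 prod=3 -> [13 3 13 1]
Step 6: demand=3,sold=1 ship[2->3]=1 ship[1->2]=2 ship[0->1]=1 prod=3 -> [15 2 14 1]
Step 7: demand=3,sold=1 ship[2->3]=1 ship[1->2]=2 ship[0->1]=1 prod=3 -> [17 1 15 1]
Step 8: demand=3,sold=1 ship[2->3]=1 ship[1->2]=1 ship[0->1]=1 prod=3 -> [19 1 15 1]
Step 9: demand=3,sold=1 ship[2->3]=1 ship[1->2]=1 ship[0->1]=1 prod=3 -> [21 1 15 1]
Step 10: demand=3,sold=1 ship[2->3]=1 ship[1->2]=1 ship[0->1]=1 prod=3 -> [23 1 15 1]
Step 11: demand=3,sold=1 ship[2->3]=1 ship[1->2]=1 ship[0->1]=1 prod=3 -> [25 1 15 1]
Step 12: demand=3,sold=1 ship[2->3]=1 ship[1->2]=1 ship[0->1]=1 prod=3 -> [27 1 15 1]
First stockout at step 5

5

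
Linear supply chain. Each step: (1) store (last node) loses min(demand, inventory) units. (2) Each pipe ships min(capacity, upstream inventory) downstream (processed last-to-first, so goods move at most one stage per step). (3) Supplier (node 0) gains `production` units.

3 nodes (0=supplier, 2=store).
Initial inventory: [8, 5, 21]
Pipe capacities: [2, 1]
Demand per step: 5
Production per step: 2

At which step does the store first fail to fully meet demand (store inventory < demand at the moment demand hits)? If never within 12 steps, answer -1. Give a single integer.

Step 1: demand=5,sold=5 ship[1->2]=1 ship[0->1]=2 prod=2 -> [8 6 17]
Step 2: demand=5,sold=5 ship[1->2]=1 ship[0->1]=2 prod=2 -> [8 7 13]
Step 3: demand=5,sold=5 ship[1->2]=1 ship[0->1]=2 prod=2 -> [8 8 9]
Step 4: demand=5,sold=5 ship[1->2]=1 ship[0->1]=2 prod=2 -> [8 9 5]
Step 5: demand=5,sold=5 ship[1->2]=1 ship[0->1]=2 prod=2 -> [8 10 1]
Step 6: demand=5,sold=1 ship[1->2]=1 ship[0->1]=2 prod=2 -> [8 11 1]
Step 7: demand=5,sold=1 ship[1->2]=1 ship[0->1]=2 prod=2 -> [8 12 1]
Step 8: demand=5,sold=1 ship[1->2]=1 ship[0->1]=2 prod=2 -> [8 13 1]
Step 9: demand=5,sold=1 ship[1->2]=1 ship[0->1]=2 prod=2 -> [8 14 1]
Step 10: demand=5,sold=1 ship[1->2]=1 ship[0->1]=2 prod=2 -> [8 15 1]
Step 11: demand=5,sold=1 ship[1->2]=1 ship[0->1]=2 prod=2 -> [8 16 1]
Step 12: demand=5,sold=1 ship[1->2]=1 ship[0->1]=2 prod=2 -> [8 17 1]
First stockout at step 6

6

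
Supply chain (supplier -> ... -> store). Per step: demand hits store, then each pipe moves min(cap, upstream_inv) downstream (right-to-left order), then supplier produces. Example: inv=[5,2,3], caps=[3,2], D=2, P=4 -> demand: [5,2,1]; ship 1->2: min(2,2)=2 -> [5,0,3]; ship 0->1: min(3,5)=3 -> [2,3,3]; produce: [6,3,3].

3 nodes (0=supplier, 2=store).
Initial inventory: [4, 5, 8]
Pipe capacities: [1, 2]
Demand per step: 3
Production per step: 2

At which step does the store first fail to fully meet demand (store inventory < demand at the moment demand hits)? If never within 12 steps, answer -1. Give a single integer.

Step 1: demand=3,sold=3 ship[1->2]=2 ship[0->1]=1 prod=2 -> [5 4 7]
Step 2: demand=3,sold=3 ship[1->2]=2 ship[0->1]=1 prod=2 -> [6 3 6]
Step 3: demand=3,sold=3 ship[1->2]=2 ship[0->1]=1 prod=2 -> [7 2 5]
Step 4: demand=3,sold=3 ship[1->2]=2 ship[0->1]=1 prod=2 -> [8 1 4]
Step 5: demand=3,sold=3 ship[1->2]=1 ship[0->1]=1 prod=2 -> [9 1 2]
Step 6: demand=3,sold=2 ship[1->2]=1 ship[0->1]=1 prod=2 -> [10 1 1]
Step 7: demand=3,sold=1 ship[1->2]=1 ship[0->1]=1 prod=2 -> [11 1 1]
Step 8: demand=3,sold=1 ship[1->2]=1 ship[0->1]=1 prod=2 -> [12 1 1]
Step 9: demand=3,sold=1 ship[1->2]=1 ship[0->1]=1 prod=2 -> [13 1 1]
Step 10: demand=3,sold=1 ship[1->2]=1 ship[0->1]=1 prod=2 -> [14 1 1]
Step 11: demand=3,sold=1 ship[1->2]=1 ship[0->1]=1 prod=2 -> [15 1 1]
Step 12: demand=3,sold=1 ship[1->2]=1 ship[0->1]=1 prod=2 -> [16 1 1]
First stockout at step 6

6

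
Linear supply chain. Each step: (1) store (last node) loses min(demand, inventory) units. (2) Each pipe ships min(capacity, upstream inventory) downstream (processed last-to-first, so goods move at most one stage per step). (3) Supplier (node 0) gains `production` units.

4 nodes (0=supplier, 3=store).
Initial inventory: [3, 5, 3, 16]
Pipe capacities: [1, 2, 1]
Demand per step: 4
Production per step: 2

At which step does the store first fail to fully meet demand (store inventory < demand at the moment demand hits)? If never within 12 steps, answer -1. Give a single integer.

Step 1: demand=4,sold=4 ship[2->3]=1 ship[1->2]=2 ship[0->1]=1 prod=2 -> [4 4 4 13]
Step 2: demand=4,sold=4 ship[2->3]=1 ship[1->2]=2 ship[0->1]=1 prod=2 -> [5 3 5 10]
Step 3: demand=4,sold=4 ship[2->3]=1 ship[1->2]=2 ship[0->1]=1 prod=2 -> [6 2 6 7]
Step 4: demand=4,sold=4 ship[2->3]=1 ship[1->2]=2 ship[0->1]=1 prod=2 -> [7 1 7 4]
Step 5: demand=4,sold=4 ship[2->3]=1 ship[1->2]=1 ship[0->1]=1 prod=2 -> [8 1 7 1]
Step 6: demand=4,sold=1 ship[2->3]=1 ship[1->2]=1 ship[0->1]=1 prod=2 -> [9 1 7 1]
Step 7: demand=4,sold=1 ship[2->3]=1 ship[1->2]=1 ship[0->1]=1 prod=2 -> [10 1 7 1]
Step 8: demand=4,sold=1 ship[2->3]=1 ship[1->2]=1 ship[0->1]=1 prod=2 -> [11 1 7 1]
Step 9: demand=4,sold=1 ship[2->3]=1 ship[1->2]=1 ship[0->1]=1 prod=2 -> [12 1 7 1]
Step 10: demand=4,sold=1 ship[2->3]=1 ship[1->2]=1 ship[0->1]=1 prod=2 -> [13 1 7 1]
Step 11: demand=4,sold=1 ship[2->3]=1 ship[1->2]=1 ship[0->1]=1 prod=2 -> [14 1 7 1]
Step 12: demand=4,sold=1 ship[2->3]=1 ship[1->2]=1 ship[0->1]=1 prod=2 -> [15 1 7 1]
First stockout at step 6

6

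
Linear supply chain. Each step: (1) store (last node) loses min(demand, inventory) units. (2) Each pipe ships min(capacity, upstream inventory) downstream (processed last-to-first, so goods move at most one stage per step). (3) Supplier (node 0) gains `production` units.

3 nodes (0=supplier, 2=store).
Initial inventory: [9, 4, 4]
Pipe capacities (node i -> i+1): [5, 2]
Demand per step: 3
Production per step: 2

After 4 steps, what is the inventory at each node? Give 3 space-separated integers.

Step 1: demand=3,sold=3 ship[1->2]=2 ship[0->1]=5 prod=2 -> inv=[6 7 3]
Step 2: demand=3,sold=3 ship[1->2]=2 ship[0->1]=5 prod=2 -> inv=[3 10 2]
Step 3: demand=3,sold=2 ship[1->2]=2 ship[0->1]=3 prod=2 -> inv=[2 11 2]
Step 4: demand=3,sold=2 ship[1->2]=2 ship[0->1]=2 prod=2 -> inv=[2 11 2]

2 11 2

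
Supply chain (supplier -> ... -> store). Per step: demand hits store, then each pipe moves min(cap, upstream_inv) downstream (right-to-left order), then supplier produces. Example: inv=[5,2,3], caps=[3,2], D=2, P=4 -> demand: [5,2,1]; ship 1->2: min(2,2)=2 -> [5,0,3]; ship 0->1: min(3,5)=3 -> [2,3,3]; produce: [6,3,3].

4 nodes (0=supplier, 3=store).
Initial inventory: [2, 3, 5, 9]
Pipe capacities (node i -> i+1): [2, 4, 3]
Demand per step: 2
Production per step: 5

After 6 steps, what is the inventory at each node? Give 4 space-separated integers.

Step 1: demand=2,sold=2 ship[2->3]=3 ship[1->2]=3 ship[0->1]=2 prod=5 -> inv=[5 2 5 10]
Step 2: demand=2,sold=2 ship[2->3]=3 ship[1->2]=2 ship[0->1]=2 prod=5 -> inv=[8 2 4 11]
Step 3: demand=2,sold=2 ship[2->3]=3 ship[1->2]=2 ship[0->1]=2 prod=5 -> inv=[11 2 3 12]
Step 4: demand=2,sold=2 ship[2->3]=3 ship[1->2]=2 ship[0->1]=2 prod=5 -> inv=[14 2 2 13]
Step 5: demand=2,sold=2 ship[2->3]=2 ship[1->2]=2 ship[0->1]=2 prod=5 -> inv=[17 2 2 13]
Step 6: demand=2,sold=2 ship[2->3]=2 ship[1->2]=2 ship[0->1]=2 prod=5 -> inv=[20 2 2 13]

20 2 2 13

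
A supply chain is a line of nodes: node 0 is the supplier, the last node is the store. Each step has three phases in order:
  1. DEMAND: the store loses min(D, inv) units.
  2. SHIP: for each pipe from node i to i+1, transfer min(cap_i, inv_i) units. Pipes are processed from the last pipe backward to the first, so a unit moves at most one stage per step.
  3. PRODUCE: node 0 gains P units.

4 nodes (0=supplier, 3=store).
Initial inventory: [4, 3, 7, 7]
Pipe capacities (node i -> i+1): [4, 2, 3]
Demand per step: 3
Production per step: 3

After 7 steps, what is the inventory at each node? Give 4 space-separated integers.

Step 1: demand=3,sold=3 ship[2->3]=3 ship[1->2]=2 ship[0->1]=4 prod=3 -> inv=[3 5 6 7]
Step 2: demand=3,sold=3 ship[2->3]=3 ship[1->2]=2 ship[0->1]=3 prod=3 -> inv=[3 6 5 7]
Step 3: demand=3,sold=3 ship[2->3]=3 ship[1->2]=2 ship[0->1]=3 prod=3 -> inv=[3 7 4 7]
Step 4: demand=3,sold=3 ship[2->3]=3 ship[1->2]=2 ship[0->1]=3 prod=3 -> inv=[3 8 3 7]
Step 5: demand=3,sold=3 ship[2->3]=3 ship[1->2]=2 ship[0->1]=3 prod=3 -> inv=[3 9 2 7]
Step 6: demand=3,sold=3 ship[2->3]=2 ship[1->2]=2 ship[0->1]=3 prod=3 -> inv=[3 10 2 6]
Step 7: demand=3,sold=3 ship[2->3]=2 ship[1->2]=2 ship[0->1]=3 prod=3 -> inv=[3 11 2 5]

3 11 2 5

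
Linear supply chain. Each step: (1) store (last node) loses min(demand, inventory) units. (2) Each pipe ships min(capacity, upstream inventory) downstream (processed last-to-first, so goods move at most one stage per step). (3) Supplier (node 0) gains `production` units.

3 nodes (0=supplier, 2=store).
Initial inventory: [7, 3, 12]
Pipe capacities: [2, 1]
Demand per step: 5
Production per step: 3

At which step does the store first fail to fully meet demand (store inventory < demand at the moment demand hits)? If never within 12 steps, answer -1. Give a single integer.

Step 1: demand=5,sold=5 ship[1->2]=1 ship[0->1]=2 prod=3 -> [8 4 8]
Step 2: demand=5,sold=5 ship[1->2]=1 ship[0->1]=2 prod=3 -> [9 5 4]
Step 3: demand=5,sold=4 ship[1->2]=1 ship[0->1]=2 prod=3 -> [10 6 1]
Step 4: demand=5,sold=1 ship[1->2]=1 ship[0->1]=2 prod=3 -> [11 7 1]
Step 5: demand=5,sold=1 ship[1->2]=1 ship[0->1]=2 prod=3 -> [12 8 1]
Step 6: demand=5,sold=1 ship[1->2]=1 ship[0->1]=2 prod=3 -> [13 9 1]
Step 7: demand=5,sold=1 ship[1->2]=1 ship[0->1]=2 prod=3 -> [14 10 1]
Step 8: demand=5,sold=1 ship[1->2]=1 ship[0->1]=2 prod=3 -> [15 11 1]
Step 9: demand=5,sold=1 ship[1->2]=1 ship[0->1]=2 prod=3 -> [16 12 1]
Step 10: demand=5,sold=1 ship[1->2]=1 ship[0->1]=2 prod=3 -> [17 13 1]
Step 11: demand=5,sold=1 ship[1->2]=1 ship[0->1]=2 prod=3 -> [18 14 1]
Step 12: demand=5,sold=1 ship[1->2]=1 ship[0->1]=2 prod=3 -> [19 15 1]
First stockout at step 3

3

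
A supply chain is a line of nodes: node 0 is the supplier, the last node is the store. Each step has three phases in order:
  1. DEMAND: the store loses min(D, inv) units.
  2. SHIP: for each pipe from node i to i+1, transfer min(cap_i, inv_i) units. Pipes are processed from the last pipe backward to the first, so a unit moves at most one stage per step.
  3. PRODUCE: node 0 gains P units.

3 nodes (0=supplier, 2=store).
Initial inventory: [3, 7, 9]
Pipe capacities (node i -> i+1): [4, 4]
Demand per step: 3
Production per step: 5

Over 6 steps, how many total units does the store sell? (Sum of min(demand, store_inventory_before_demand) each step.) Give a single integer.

Answer: 18

Derivation:
Step 1: sold=3 (running total=3) -> [5 6 10]
Step 2: sold=3 (running total=6) -> [6 6 11]
Step 3: sold=3 (running total=9) -> [7 6 12]
Step 4: sold=3 (running total=12) -> [8 6 13]
Step 5: sold=3 (running total=15) -> [9 6 14]
Step 6: sold=3 (running total=18) -> [10 6 15]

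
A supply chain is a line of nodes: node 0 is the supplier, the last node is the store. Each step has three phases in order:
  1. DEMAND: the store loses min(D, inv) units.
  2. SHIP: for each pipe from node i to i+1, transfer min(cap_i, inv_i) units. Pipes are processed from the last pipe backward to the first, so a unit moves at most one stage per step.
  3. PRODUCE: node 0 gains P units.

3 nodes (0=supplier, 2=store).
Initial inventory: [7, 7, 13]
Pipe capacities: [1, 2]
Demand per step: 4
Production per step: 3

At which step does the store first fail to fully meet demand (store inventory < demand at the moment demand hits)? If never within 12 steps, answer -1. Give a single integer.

Step 1: demand=4,sold=4 ship[1->2]=2 ship[0->1]=1 prod=3 -> [9 6 11]
Step 2: demand=4,sold=4 ship[1->2]=2 ship[0->1]=1 prod=3 -> [11 5 9]
Step 3: demand=4,sold=4 ship[1->2]=2 ship[0->1]=1 prod=3 -> [13 4 7]
Step 4: demand=4,sold=4 ship[1->2]=2 ship[0->1]=1 prod=3 -> [15 3 5]
Step 5: demand=4,sold=4 ship[1->2]=2 ship[0->1]=1 prod=3 -> [17 2 3]
Step 6: demand=4,sold=3 ship[1->2]=2 ship[0->1]=1 prod=3 -> [19 1 2]
Step 7: demand=4,sold=2 ship[1->2]=1 ship[0->1]=1 prod=3 -> [21 1 1]
Step 8: demand=4,sold=1 ship[1->2]=1 ship[0->1]=1 prod=3 -> [23 1 1]
Step 9: demand=4,sold=1 ship[1->2]=1 ship[0->1]=1 prod=3 -> [25 1 1]
Step 10: demand=4,sold=1 ship[1->2]=1 ship[0->1]=1 prod=3 -> [27 1 1]
Step 11: demand=4,sold=1 ship[1->2]=1 ship[0->1]=1 prod=3 -> [29 1 1]
Step 12: demand=4,sold=1 ship[1->2]=1 ship[0->1]=1 prod=3 -> [31 1 1]
First stockout at step 6

6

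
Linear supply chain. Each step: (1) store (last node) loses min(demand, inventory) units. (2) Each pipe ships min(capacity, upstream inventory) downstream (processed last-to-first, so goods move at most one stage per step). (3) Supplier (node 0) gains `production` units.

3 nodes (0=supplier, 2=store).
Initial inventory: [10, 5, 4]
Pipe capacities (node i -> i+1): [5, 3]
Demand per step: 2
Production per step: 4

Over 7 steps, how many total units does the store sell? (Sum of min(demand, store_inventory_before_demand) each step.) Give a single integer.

Step 1: sold=2 (running total=2) -> [9 7 5]
Step 2: sold=2 (running total=4) -> [8 9 6]
Step 3: sold=2 (running total=6) -> [7 11 7]
Step 4: sold=2 (running total=8) -> [6 13 8]
Step 5: sold=2 (running total=10) -> [5 15 9]
Step 6: sold=2 (running total=12) -> [4 17 10]
Step 7: sold=2 (running total=14) -> [4 18 11]

Answer: 14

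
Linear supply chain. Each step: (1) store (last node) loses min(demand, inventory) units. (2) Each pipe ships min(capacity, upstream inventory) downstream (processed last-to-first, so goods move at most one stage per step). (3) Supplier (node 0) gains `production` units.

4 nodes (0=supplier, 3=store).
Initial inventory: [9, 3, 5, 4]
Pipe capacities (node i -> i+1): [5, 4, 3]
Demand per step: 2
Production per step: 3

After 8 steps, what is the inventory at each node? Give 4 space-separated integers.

Step 1: demand=2,sold=2 ship[2->3]=3 ship[1->2]=3 ship[0->1]=5 prod=3 -> inv=[7 5 5 5]
Step 2: demand=2,sold=2 ship[2->3]=3 ship[1->2]=4 ship[0->1]=5 prod=3 -> inv=[5 6 6 6]
Step 3: demand=2,sold=2 ship[2->3]=3 ship[1->2]=4 ship[0->1]=5 prod=3 -> inv=[3 7 7 7]
Step 4: demand=2,sold=2 ship[2->3]=3 ship[1->2]=4 ship[0->1]=3 prod=3 -> inv=[3 6 8 8]
Step 5: demand=2,sold=2 ship[2->3]=3 ship[1->2]=4 ship[0->1]=3 prod=3 -> inv=[3 5 9 9]
Step 6: demand=2,sold=2 ship[2->3]=3 ship[1->2]=4 ship[0->1]=3 prod=3 -> inv=[3 4 10 10]
Step 7: demand=2,sold=2 ship[2->3]=3 ship[1->2]=4 ship[0->1]=3 prod=3 -> inv=[3 3 11 11]
Step 8: demand=2,sold=2 ship[2->3]=3 ship[1->2]=3 ship[0->1]=3 prod=3 -> inv=[3 3 11 12]

3 3 11 12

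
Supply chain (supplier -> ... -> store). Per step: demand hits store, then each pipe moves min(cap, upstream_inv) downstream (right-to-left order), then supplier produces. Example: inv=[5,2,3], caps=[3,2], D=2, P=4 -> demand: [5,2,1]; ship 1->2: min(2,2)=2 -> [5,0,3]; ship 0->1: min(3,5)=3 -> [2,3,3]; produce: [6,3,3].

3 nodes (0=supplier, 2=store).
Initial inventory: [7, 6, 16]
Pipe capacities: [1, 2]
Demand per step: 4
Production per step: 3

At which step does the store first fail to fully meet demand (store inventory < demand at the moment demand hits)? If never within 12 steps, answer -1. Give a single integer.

Step 1: demand=4,sold=4 ship[1->2]=2 ship[0->1]=1 prod=3 -> [9 5 14]
Step 2: demand=4,sold=4 ship[1->2]=2 ship[0->1]=1 prod=3 -> [11 4 12]
Step 3: demand=4,sold=4 ship[1->2]=2 ship[0->1]=1 prod=3 -> [13 3 10]
Step 4: demand=4,sold=4 ship[1->2]=2 ship[0->1]=1 prod=3 -> [15 2 8]
Step 5: demand=4,sold=4 ship[1->2]=2 ship[0->1]=1 prod=3 -> [17 1 6]
Step 6: demand=4,sold=4 ship[1->2]=1 ship[0->1]=1 prod=3 -> [19 1 3]
Step 7: demand=4,sold=3 ship[1->2]=1 ship[0->1]=1 prod=3 -> [21 1 1]
Step 8: demand=4,sold=1 ship[1->2]=1 ship[0->1]=1 prod=3 -> [23 1 1]
Step 9: demand=4,sold=1 ship[1->2]=1 ship[0->1]=1 prod=3 -> [25 1 1]
Step 10: demand=4,sold=1 ship[1->2]=1 ship[0->1]=1 prod=3 -> [27 1 1]
Step 11: demand=4,sold=1 ship[1->2]=1 ship[0->1]=1 prod=3 -> [29 1 1]
Step 12: demand=4,sold=1 ship[1->2]=1 ship[0->1]=1 prod=3 -> [31 1 1]
First stockout at step 7

7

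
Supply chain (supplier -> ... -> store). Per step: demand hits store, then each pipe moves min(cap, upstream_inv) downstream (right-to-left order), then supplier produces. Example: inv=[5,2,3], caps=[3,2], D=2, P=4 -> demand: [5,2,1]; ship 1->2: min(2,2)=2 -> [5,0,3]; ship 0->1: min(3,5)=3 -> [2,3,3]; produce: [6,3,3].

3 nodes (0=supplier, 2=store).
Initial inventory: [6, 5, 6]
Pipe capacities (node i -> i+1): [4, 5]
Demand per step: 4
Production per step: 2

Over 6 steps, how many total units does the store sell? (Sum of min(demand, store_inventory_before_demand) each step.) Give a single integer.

Answer: 23

Derivation:
Step 1: sold=4 (running total=4) -> [4 4 7]
Step 2: sold=4 (running total=8) -> [2 4 7]
Step 3: sold=4 (running total=12) -> [2 2 7]
Step 4: sold=4 (running total=16) -> [2 2 5]
Step 5: sold=4 (running total=20) -> [2 2 3]
Step 6: sold=3 (running total=23) -> [2 2 2]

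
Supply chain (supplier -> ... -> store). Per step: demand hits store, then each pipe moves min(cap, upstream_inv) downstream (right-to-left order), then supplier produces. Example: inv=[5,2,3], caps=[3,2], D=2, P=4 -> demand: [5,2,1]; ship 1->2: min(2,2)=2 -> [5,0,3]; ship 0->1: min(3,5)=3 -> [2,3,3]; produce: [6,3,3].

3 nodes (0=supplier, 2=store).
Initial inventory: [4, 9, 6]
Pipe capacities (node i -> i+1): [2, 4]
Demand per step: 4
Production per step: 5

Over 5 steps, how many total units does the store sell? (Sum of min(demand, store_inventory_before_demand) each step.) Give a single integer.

Step 1: sold=4 (running total=4) -> [7 7 6]
Step 2: sold=4 (running total=8) -> [10 5 6]
Step 3: sold=4 (running total=12) -> [13 3 6]
Step 4: sold=4 (running total=16) -> [16 2 5]
Step 5: sold=4 (running total=20) -> [19 2 3]

Answer: 20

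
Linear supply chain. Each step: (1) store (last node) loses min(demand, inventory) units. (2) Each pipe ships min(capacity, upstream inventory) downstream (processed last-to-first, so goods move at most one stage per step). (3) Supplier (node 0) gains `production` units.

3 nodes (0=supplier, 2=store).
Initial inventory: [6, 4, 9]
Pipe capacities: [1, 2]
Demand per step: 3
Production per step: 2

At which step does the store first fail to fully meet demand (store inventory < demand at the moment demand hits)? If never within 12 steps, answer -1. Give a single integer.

Step 1: demand=3,sold=3 ship[1->2]=2 ship[0->1]=1 prod=2 -> [7 3 8]
Step 2: demand=3,sold=3 ship[1->2]=2 ship[0->1]=1 prod=2 -> [8 2 7]
Step 3: demand=3,sold=3 ship[1->2]=2 ship[0->1]=1 prod=2 -> [9 1 6]
Step 4: demand=3,sold=3 ship[1->2]=1 ship[0->1]=1 prod=2 -> [10 1 4]
Step 5: demand=3,sold=3 ship[1->2]=1 ship[0->1]=1 prod=2 -> [11 1 2]
Step 6: demand=3,sold=2 ship[1->2]=1 ship[0->1]=1 prod=2 -> [12 1 1]
Step 7: demand=3,sold=1 ship[1->2]=1 ship[0->1]=1 prod=2 -> [13 1 1]
Step 8: demand=3,sold=1 ship[1->2]=1 ship[0->1]=1 prod=2 -> [14 1 1]
Step 9: demand=3,sold=1 ship[1->2]=1 ship[0->1]=1 prod=2 -> [15 1 1]
Step 10: demand=3,sold=1 ship[1->2]=1 ship[0->1]=1 prod=2 -> [16 1 1]
Step 11: demand=3,sold=1 ship[1->2]=1 ship[0->1]=1 prod=2 -> [17 1 1]
Step 12: demand=3,sold=1 ship[1->2]=1 ship[0->1]=1 prod=2 -> [18 1 1]
First stockout at step 6

6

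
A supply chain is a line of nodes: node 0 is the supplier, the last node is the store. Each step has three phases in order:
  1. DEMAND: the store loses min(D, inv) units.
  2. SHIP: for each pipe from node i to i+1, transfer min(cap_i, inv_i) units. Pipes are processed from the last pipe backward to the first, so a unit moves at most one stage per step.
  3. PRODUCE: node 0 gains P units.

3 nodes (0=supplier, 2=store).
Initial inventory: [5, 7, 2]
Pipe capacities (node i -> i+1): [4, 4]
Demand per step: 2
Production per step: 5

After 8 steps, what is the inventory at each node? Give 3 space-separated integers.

Step 1: demand=2,sold=2 ship[1->2]=4 ship[0->1]=4 prod=5 -> inv=[6 7 4]
Step 2: demand=2,sold=2 ship[1->2]=4 ship[0->1]=4 prod=5 -> inv=[7 7 6]
Step 3: demand=2,sold=2 ship[1->2]=4 ship[0->1]=4 prod=5 -> inv=[8 7 8]
Step 4: demand=2,sold=2 ship[1->2]=4 ship[0->1]=4 prod=5 -> inv=[9 7 10]
Step 5: demand=2,sold=2 ship[1->2]=4 ship[0->1]=4 prod=5 -> inv=[10 7 12]
Step 6: demand=2,sold=2 ship[1->2]=4 ship[0->1]=4 prod=5 -> inv=[11 7 14]
Step 7: demand=2,sold=2 ship[1->2]=4 ship[0->1]=4 prod=5 -> inv=[12 7 16]
Step 8: demand=2,sold=2 ship[1->2]=4 ship[0->1]=4 prod=5 -> inv=[13 7 18]

13 7 18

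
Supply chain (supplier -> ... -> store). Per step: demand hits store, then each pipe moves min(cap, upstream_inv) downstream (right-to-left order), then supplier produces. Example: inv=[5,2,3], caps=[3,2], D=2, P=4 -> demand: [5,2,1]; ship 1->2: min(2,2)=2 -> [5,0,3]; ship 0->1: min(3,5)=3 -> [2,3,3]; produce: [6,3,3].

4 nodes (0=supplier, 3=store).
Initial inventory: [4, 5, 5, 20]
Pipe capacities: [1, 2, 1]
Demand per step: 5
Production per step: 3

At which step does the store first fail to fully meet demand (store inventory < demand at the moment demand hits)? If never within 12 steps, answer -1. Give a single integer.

Step 1: demand=5,sold=5 ship[2->3]=1 ship[1->2]=2 ship[0->1]=1 prod=3 -> [6 4 6 16]
Step 2: demand=5,sold=5 ship[2->3]=1 ship[1->2]=2 ship[0->1]=1 prod=3 -> [8 3 7 12]
Step 3: demand=5,sold=5 ship[2->3]=1 ship[1->2]=2 ship[0->1]=1 prod=3 -> [10 2 8 8]
Step 4: demand=5,sold=5 ship[2->3]=1 ship[1->2]=2 ship[0->1]=1 prod=3 -> [12 1 9 4]
Step 5: demand=5,sold=4 ship[2->3]=1 ship[1->2]=1 ship[0->1]=1 prod=3 -> [14 1 9 1]
Step 6: demand=5,sold=1 ship[2->3]=1 ship[1->2]=1 ship[0->1]=1 prod=3 -> [16 1 9 1]
Step 7: demand=5,sold=1 ship[2->3]=1 ship[1->2]=1 ship[0->1]=1 prod=3 -> [18 1 9 1]
Step 8: demand=5,sold=1 ship[2->3]=1 ship[1->2]=1 ship[0->1]=1 prod=3 -> [20 1 9 1]
Step 9: demand=5,sold=1 ship[2->3]=1 ship[1->2]=1 ship[0->1]=1 prod=3 -> [22 1 9 1]
Step 10: demand=5,sold=1 ship[2->3]=1 ship[1->2]=1 ship[0->1]=1 prod=3 -> [24 1 9 1]
Step 11: demand=5,sold=1 ship[2->3]=1 ship[1->2]=1 ship[0->1]=1 prod=3 -> [26 1 9 1]
Step 12: demand=5,sold=1 ship[2->3]=1 ship[1->2]=1 ship[0->1]=1 prod=3 -> [28 1 9 1]
First stockout at step 5

5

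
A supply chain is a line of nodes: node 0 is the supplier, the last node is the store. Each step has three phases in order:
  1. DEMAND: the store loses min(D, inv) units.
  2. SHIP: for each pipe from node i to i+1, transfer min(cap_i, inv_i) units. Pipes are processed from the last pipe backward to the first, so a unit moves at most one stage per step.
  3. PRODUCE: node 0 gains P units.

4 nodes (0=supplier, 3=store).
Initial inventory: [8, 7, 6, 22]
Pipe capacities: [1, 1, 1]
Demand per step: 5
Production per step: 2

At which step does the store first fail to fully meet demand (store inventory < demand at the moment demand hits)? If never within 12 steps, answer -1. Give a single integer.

Step 1: demand=5,sold=5 ship[2->3]=1 ship[1->2]=1 ship[0->1]=1 prod=2 -> [9 7 6 18]
Step 2: demand=5,sold=5 ship[2->3]=1 ship[1->2]=1 ship[0->1]=1 prod=2 -> [10 7 6 14]
Step 3: demand=5,sold=5 ship[2->3]=1 ship[1->2]=1 ship[0->1]=1 prod=2 -> [11 7 6 10]
Step 4: demand=5,sold=5 ship[2->3]=1 ship[1->2]=1 ship[0->1]=1 prod=2 -> [12 7 6 6]
Step 5: demand=5,sold=5 ship[2->3]=1 ship[1->2]=1 ship[0->1]=1 prod=2 -> [13 7 6 2]
Step 6: demand=5,sold=2 ship[2->3]=1 ship[1->2]=1 ship[0->1]=1 prod=2 -> [14 7 6 1]
Step 7: demand=5,sold=1 ship[2->3]=1 ship[1->2]=1 ship[0->1]=1 prod=2 -> [15 7 6 1]
Step 8: demand=5,sold=1 ship[2->3]=1 ship[1->2]=1 ship[0->1]=1 prod=2 -> [16 7 6 1]
Step 9: demand=5,sold=1 ship[2->3]=1 ship[1->2]=1 ship[0->1]=1 prod=2 -> [17 7 6 1]
Step 10: demand=5,sold=1 ship[2->3]=1 ship[1->2]=1 ship[0->1]=1 prod=2 -> [18 7 6 1]
Step 11: demand=5,sold=1 ship[2->3]=1 ship[1->2]=1 ship[0->1]=1 prod=2 -> [19 7 6 1]
Step 12: demand=5,sold=1 ship[2->3]=1 ship[1->2]=1 ship[0->1]=1 prod=2 -> [20 7 6 1]
First stockout at step 6

6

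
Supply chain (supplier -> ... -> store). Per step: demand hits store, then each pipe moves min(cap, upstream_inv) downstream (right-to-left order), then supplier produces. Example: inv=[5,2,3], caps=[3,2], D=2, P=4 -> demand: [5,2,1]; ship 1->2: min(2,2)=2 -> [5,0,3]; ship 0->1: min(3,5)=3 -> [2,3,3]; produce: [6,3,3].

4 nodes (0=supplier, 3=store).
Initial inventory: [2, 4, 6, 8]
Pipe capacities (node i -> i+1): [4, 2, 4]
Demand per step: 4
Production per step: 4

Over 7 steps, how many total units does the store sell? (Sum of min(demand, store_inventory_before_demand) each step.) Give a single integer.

Step 1: sold=4 (running total=4) -> [4 4 4 8]
Step 2: sold=4 (running total=8) -> [4 6 2 8]
Step 3: sold=4 (running total=12) -> [4 8 2 6]
Step 4: sold=4 (running total=16) -> [4 10 2 4]
Step 5: sold=4 (running total=20) -> [4 12 2 2]
Step 6: sold=2 (running total=22) -> [4 14 2 2]
Step 7: sold=2 (running total=24) -> [4 16 2 2]

Answer: 24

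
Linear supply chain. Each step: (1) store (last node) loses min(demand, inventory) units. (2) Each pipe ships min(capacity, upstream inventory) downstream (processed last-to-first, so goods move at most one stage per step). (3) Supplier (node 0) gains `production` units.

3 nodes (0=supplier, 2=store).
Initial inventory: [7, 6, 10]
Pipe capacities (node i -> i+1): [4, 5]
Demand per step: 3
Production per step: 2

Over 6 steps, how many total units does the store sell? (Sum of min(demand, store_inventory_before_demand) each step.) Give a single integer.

Step 1: sold=3 (running total=3) -> [5 5 12]
Step 2: sold=3 (running total=6) -> [3 4 14]
Step 3: sold=3 (running total=9) -> [2 3 15]
Step 4: sold=3 (running total=12) -> [2 2 15]
Step 5: sold=3 (running total=15) -> [2 2 14]
Step 6: sold=3 (running total=18) -> [2 2 13]

Answer: 18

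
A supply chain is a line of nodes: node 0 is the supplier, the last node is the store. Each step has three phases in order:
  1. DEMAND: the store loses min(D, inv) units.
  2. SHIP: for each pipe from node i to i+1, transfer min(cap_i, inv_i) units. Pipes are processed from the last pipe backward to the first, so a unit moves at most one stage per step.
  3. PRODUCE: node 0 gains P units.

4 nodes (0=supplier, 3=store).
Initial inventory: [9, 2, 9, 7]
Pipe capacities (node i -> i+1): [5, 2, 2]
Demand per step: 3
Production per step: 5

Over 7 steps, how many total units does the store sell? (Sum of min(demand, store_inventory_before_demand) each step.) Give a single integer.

Answer: 19

Derivation:
Step 1: sold=3 (running total=3) -> [9 5 9 6]
Step 2: sold=3 (running total=6) -> [9 8 9 5]
Step 3: sold=3 (running total=9) -> [9 11 9 4]
Step 4: sold=3 (running total=12) -> [9 14 9 3]
Step 5: sold=3 (running total=15) -> [9 17 9 2]
Step 6: sold=2 (running total=17) -> [9 20 9 2]
Step 7: sold=2 (running total=19) -> [9 23 9 2]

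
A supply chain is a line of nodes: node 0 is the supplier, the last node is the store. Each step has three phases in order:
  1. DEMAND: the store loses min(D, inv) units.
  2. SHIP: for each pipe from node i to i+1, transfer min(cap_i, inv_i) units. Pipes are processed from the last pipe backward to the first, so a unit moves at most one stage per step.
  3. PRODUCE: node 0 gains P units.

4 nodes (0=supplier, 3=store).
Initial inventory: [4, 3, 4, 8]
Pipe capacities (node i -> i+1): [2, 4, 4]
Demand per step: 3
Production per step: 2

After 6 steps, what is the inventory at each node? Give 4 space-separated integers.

Step 1: demand=3,sold=3 ship[2->3]=4 ship[1->2]=3 ship[0->1]=2 prod=2 -> inv=[4 2 3 9]
Step 2: demand=3,sold=3 ship[2->3]=3 ship[1->2]=2 ship[0->1]=2 prod=2 -> inv=[4 2 2 9]
Step 3: demand=3,sold=3 ship[2->3]=2 ship[1->2]=2 ship[0->1]=2 prod=2 -> inv=[4 2 2 8]
Step 4: demand=3,sold=3 ship[2->3]=2 ship[1->2]=2 ship[0->1]=2 prod=2 -> inv=[4 2 2 7]
Step 5: demand=3,sold=3 ship[2->3]=2 ship[1->2]=2 ship[0->1]=2 prod=2 -> inv=[4 2 2 6]
Step 6: demand=3,sold=3 ship[2->3]=2 ship[1->2]=2 ship[0->1]=2 prod=2 -> inv=[4 2 2 5]

4 2 2 5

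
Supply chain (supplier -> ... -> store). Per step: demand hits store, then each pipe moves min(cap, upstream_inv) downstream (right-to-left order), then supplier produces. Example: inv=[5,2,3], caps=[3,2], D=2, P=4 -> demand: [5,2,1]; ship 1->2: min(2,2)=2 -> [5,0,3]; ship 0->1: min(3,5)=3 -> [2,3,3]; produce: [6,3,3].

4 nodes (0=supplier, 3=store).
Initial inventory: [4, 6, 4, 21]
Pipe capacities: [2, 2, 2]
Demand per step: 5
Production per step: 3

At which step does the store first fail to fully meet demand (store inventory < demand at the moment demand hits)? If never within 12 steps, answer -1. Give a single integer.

Step 1: demand=5,sold=5 ship[2->3]=2 ship[1->2]=2 ship[0->1]=2 prod=3 -> [5 6 4 18]
Step 2: demand=5,sold=5 ship[2->3]=2 ship[1->2]=2 ship[0->1]=2 prod=3 -> [6 6 4 15]
Step 3: demand=5,sold=5 ship[2->3]=2 ship[1->2]=2 ship[0->1]=2 prod=3 -> [7 6 4 12]
Step 4: demand=5,sold=5 ship[2->3]=2 ship[1->2]=2 ship[0->1]=2 prod=3 -> [8 6 4 9]
Step 5: demand=5,sold=5 ship[2->3]=2 ship[1->2]=2 ship[0->1]=2 prod=3 -> [9 6 4 6]
Step 6: demand=5,sold=5 ship[2->3]=2 ship[1->2]=2 ship[0->1]=2 prod=3 -> [10 6 4 3]
Step 7: demand=5,sold=3 ship[2->3]=2 ship[1->2]=2 ship[0->1]=2 prod=3 -> [11 6 4 2]
Step 8: demand=5,sold=2 ship[2->3]=2 ship[1->2]=2 ship[0->1]=2 prod=3 -> [12 6 4 2]
Step 9: demand=5,sold=2 ship[2->3]=2 ship[1->2]=2 ship[0->1]=2 prod=3 -> [13 6 4 2]
Step 10: demand=5,sold=2 ship[2->3]=2 ship[1->2]=2 ship[0->1]=2 prod=3 -> [14 6 4 2]
Step 11: demand=5,sold=2 ship[2->3]=2 ship[1->2]=2 ship[0->1]=2 prod=3 -> [15 6 4 2]
Step 12: demand=5,sold=2 ship[2->3]=2 ship[1->2]=2 ship[0->1]=2 prod=3 -> [16 6 4 2]
First stockout at step 7

7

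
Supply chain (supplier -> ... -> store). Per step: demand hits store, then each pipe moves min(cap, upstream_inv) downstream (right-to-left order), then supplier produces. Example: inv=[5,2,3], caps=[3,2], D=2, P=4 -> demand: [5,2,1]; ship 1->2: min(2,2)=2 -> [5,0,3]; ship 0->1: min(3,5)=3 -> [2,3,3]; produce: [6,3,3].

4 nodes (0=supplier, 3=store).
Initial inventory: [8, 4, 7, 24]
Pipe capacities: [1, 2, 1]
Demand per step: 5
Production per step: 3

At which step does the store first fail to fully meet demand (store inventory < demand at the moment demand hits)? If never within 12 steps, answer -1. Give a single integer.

Step 1: demand=5,sold=5 ship[2->3]=1 ship[1->2]=2 ship[0->1]=1 prod=3 -> [10 3 8 20]
Step 2: demand=5,sold=5 ship[2->3]=1 ship[1->2]=2 ship[0->1]=1 prod=3 -> [12 2 9 16]
Step 3: demand=5,sold=5 ship[2->3]=1 ship[1->2]=2 ship[0->1]=1 prod=3 -> [14 1 10 12]
Step 4: demand=5,sold=5 ship[2->3]=1 ship[1->2]=1 ship[0->1]=1 prod=3 -> [16 1 10 8]
Step 5: demand=5,sold=5 ship[2->3]=1 ship[1->2]=1 ship[0->1]=1 prod=3 -> [18 1 10 4]
Step 6: demand=5,sold=4 ship[2->3]=1 ship[1->2]=1 ship[0->1]=1 prod=3 -> [20 1 10 1]
Step 7: demand=5,sold=1 ship[2->3]=1 ship[1->2]=1 ship[0->1]=1 prod=3 -> [22 1 10 1]
Step 8: demand=5,sold=1 ship[2->3]=1 ship[1->2]=1 ship[0->1]=1 prod=3 -> [24 1 10 1]
Step 9: demand=5,sold=1 ship[2->3]=1 ship[1->2]=1 ship[0->1]=1 prod=3 -> [26 1 10 1]
Step 10: demand=5,sold=1 ship[2->3]=1 ship[1->2]=1 ship[0->1]=1 prod=3 -> [28 1 10 1]
Step 11: demand=5,sold=1 ship[2->3]=1 ship[1->2]=1 ship[0->1]=1 prod=3 -> [30 1 10 1]
Step 12: demand=5,sold=1 ship[2->3]=1 ship[1->2]=1 ship[0->1]=1 prod=3 -> [32 1 10 1]
First stockout at step 6

6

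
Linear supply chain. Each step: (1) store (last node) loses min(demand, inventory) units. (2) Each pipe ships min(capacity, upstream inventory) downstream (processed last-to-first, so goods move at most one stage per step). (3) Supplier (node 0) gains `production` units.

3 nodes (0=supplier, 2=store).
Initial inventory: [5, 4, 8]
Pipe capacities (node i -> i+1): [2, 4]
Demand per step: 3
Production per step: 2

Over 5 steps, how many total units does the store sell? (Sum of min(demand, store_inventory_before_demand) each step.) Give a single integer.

Step 1: sold=3 (running total=3) -> [5 2 9]
Step 2: sold=3 (running total=6) -> [5 2 8]
Step 3: sold=3 (running total=9) -> [5 2 7]
Step 4: sold=3 (running total=12) -> [5 2 6]
Step 5: sold=3 (running total=15) -> [5 2 5]

Answer: 15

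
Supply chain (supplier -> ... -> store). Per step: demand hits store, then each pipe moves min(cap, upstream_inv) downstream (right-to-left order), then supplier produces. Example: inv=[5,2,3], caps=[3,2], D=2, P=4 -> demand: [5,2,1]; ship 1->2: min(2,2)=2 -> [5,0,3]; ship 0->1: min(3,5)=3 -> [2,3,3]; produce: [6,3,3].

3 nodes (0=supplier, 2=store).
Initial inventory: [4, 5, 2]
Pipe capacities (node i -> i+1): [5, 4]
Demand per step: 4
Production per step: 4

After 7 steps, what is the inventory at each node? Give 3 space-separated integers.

Step 1: demand=4,sold=2 ship[1->2]=4 ship[0->1]=4 prod=4 -> inv=[4 5 4]
Step 2: demand=4,sold=4 ship[1->2]=4 ship[0->1]=4 prod=4 -> inv=[4 5 4]
Step 3: demand=4,sold=4 ship[1->2]=4 ship[0->1]=4 prod=4 -> inv=[4 5 4]
Step 4: demand=4,sold=4 ship[1->2]=4 ship[0->1]=4 prod=4 -> inv=[4 5 4]
Step 5: demand=4,sold=4 ship[1->2]=4 ship[0->1]=4 prod=4 -> inv=[4 5 4]
Step 6: demand=4,sold=4 ship[1->2]=4 ship[0->1]=4 prod=4 -> inv=[4 5 4]
Step 7: demand=4,sold=4 ship[1->2]=4 ship[0->1]=4 prod=4 -> inv=[4 5 4]

4 5 4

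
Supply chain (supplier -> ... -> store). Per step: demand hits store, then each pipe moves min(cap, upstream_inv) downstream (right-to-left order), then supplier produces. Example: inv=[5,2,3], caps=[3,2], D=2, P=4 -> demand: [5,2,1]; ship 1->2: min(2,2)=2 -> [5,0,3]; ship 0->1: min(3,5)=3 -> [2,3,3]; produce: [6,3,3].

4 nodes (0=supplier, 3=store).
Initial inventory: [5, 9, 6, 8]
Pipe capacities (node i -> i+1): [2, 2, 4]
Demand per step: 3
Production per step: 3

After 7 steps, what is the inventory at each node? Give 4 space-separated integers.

Step 1: demand=3,sold=3 ship[2->3]=4 ship[1->2]=2 ship[0->1]=2 prod=3 -> inv=[6 9 4 9]
Step 2: demand=3,sold=3 ship[2->3]=4 ship[1->2]=2 ship[0->1]=2 prod=3 -> inv=[7 9 2 10]
Step 3: demand=3,sold=3 ship[2->3]=2 ship[1->2]=2 ship[0->1]=2 prod=3 -> inv=[8 9 2 9]
Step 4: demand=3,sold=3 ship[2->3]=2 ship[1->2]=2 ship[0->1]=2 prod=3 -> inv=[9 9 2 8]
Step 5: demand=3,sold=3 ship[2->3]=2 ship[1->2]=2 ship[0->1]=2 prod=3 -> inv=[10 9 2 7]
Step 6: demand=3,sold=3 ship[2->3]=2 ship[1->2]=2 ship[0->1]=2 prod=3 -> inv=[11 9 2 6]
Step 7: demand=3,sold=3 ship[2->3]=2 ship[1->2]=2 ship[0->1]=2 prod=3 -> inv=[12 9 2 5]

12 9 2 5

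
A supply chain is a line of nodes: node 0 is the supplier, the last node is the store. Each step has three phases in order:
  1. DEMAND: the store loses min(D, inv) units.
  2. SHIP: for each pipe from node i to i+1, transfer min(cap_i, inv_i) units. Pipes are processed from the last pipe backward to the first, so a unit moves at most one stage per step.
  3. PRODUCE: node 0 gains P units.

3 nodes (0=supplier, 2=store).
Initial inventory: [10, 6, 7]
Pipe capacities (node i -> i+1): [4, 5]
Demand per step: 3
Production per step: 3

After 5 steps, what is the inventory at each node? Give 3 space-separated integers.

Step 1: demand=3,sold=3 ship[1->2]=5 ship[0->1]=4 prod=3 -> inv=[9 5 9]
Step 2: demand=3,sold=3 ship[1->2]=5 ship[0->1]=4 prod=3 -> inv=[8 4 11]
Step 3: demand=3,sold=3 ship[1->2]=4 ship[0->1]=4 prod=3 -> inv=[7 4 12]
Step 4: demand=3,sold=3 ship[1->2]=4 ship[0->1]=4 prod=3 -> inv=[6 4 13]
Step 5: demand=3,sold=3 ship[1->2]=4 ship[0->1]=4 prod=3 -> inv=[5 4 14]

5 4 14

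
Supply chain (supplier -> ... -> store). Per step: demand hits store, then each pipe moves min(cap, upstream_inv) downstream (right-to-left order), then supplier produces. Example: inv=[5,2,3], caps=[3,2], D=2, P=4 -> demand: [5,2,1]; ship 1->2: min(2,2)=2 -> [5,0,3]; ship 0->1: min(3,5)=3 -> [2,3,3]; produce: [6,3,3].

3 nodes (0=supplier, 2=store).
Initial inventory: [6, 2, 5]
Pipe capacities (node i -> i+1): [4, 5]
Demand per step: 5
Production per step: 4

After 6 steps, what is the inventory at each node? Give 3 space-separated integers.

Step 1: demand=5,sold=5 ship[1->2]=2 ship[0->1]=4 prod=4 -> inv=[6 4 2]
Step 2: demand=5,sold=2 ship[1->2]=4 ship[0->1]=4 prod=4 -> inv=[6 4 4]
Step 3: demand=5,sold=4 ship[1->2]=4 ship[0->1]=4 prod=4 -> inv=[6 4 4]
Step 4: demand=5,sold=4 ship[1->2]=4 ship[0->1]=4 prod=4 -> inv=[6 4 4]
Step 5: demand=5,sold=4 ship[1->2]=4 ship[0->1]=4 prod=4 -> inv=[6 4 4]
Step 6: demand=5,sold=4 ship[1->2]=4 ship[0->1]=4 prod=4 -> inv=[6 4 4]

6 4 4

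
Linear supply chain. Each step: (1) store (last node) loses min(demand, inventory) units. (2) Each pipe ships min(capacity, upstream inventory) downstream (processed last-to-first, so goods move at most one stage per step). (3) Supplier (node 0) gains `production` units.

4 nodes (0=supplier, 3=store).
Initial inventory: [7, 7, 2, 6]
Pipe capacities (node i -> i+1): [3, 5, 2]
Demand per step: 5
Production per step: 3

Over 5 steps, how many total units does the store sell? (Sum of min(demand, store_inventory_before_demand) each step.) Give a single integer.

Step 1: sold=5 (running total=5) -> [7 5 5 3]
Step 2: sold=3 (running total=8) -> [7 3 8 2]
Step 3: sold=2 (running total=10) -> [7 3 9 2]
Step 4: sold=2 (running total=12) -> [7 3 10 2]
Step 5: sold=2 (running total=14) -> [7 3 11 2]

Answer: 14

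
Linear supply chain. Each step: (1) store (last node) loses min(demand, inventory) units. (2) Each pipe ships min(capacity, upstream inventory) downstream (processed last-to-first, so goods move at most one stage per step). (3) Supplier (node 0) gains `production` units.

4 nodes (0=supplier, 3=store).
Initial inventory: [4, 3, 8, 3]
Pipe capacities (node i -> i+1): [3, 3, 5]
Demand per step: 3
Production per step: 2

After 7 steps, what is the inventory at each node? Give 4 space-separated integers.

Step 1: demand=3,sold=3 ship[2->3]=5 ship[1->2]=3 ship[0->1]=3 prod=2 -> inv=[3 3 6 5]
Step 2: demand=3,sold=3 ship[2->3]=5 ship[1->2]=3 ship[0->1]=3 prod=2 -> inv=[2 3 4 7]
Step 3: demand=3,sold=3 ship[2->3]=4 ship[1->2]=3 ship[0->1]=2 prod=2 -> inv=[2 2 3 8]
Step 4: demand=3,sold=3 ship[2->3]=3 ship[1->2]=2 ship[0->1]=2 prod=2 -> inv=[2 2 2 8]
Step 5: demand=3,sold=3 ship[2->3]=2 ship[1->2]=2 ship[0->1]=2 prod=2 -> inv=[2 2 2 7]
Step 6: demand=3,sold=3 ship[2->3]=2 ship[1->2]=2 ship[0->1]=2 prod=2 -> inv=[2 2 2 6]
Step 7: demand=3,sold=3 ship[2->3]=2 ship[1->2]=2 ship[0->1]=2 prod=2 -> inv=[2 2 2 5]

2 2 2 5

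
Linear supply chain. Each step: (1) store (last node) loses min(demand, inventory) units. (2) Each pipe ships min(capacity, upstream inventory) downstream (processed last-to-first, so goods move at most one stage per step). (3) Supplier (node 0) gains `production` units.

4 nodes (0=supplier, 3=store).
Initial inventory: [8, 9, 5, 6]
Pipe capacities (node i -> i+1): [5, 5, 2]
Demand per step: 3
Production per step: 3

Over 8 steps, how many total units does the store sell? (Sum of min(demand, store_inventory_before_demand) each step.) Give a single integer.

Step 1: sold=3 (running total=3) -> [6 9 8 5]
Step 2: sold=3 (running total=6) -> [4 9 11 4]
Step 3: sold=3 (running total=9) -> [3 8 14 3]
Step 4: sold=3 (running total=12) -> [3 6 17 2]
Step 5: sold=2 (running total=14) -> [3 4 20 2]
Step 6: sold=2 (running total=16) -> [3 3 22 2]
Step 7: sold=2 (running total=18) -> [3 3 23 2]
Step 8: sold=2 (running total=20) -> [3 3 24 2]

Answer: 20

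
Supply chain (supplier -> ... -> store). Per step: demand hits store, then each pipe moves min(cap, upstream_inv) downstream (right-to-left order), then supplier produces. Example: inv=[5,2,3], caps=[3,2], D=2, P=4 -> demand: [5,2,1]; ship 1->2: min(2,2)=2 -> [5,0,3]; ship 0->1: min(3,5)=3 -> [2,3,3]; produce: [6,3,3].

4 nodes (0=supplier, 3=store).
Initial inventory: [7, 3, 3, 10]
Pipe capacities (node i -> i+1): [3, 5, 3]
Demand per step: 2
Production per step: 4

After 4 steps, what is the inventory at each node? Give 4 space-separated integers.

Step 1: demand=2,sold=2 ship[2->3]=3 ship[1->2]=3 ship[0->1]=3 prod=4 -> inv=[8 3 3 11]
Step 2: demand=2,sold=2 ship[2->3]=3 ship[1->2]=3 ship[0->1]=3 prod=4 -> inv=[9 3 3 12]
Step 3: demand=2,sold=2 ship[2->3]=3 ship[1->2]=3 ship[0->1]=3 prod=4 -> inv=[10 3 3 13]
Step 4: demand=2,sold=2 ship[2->3]=3 ship[1->2]=3 ship[0->1]=3 prod=4 -> inv=[11 3 3 14]

11 3 3 14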